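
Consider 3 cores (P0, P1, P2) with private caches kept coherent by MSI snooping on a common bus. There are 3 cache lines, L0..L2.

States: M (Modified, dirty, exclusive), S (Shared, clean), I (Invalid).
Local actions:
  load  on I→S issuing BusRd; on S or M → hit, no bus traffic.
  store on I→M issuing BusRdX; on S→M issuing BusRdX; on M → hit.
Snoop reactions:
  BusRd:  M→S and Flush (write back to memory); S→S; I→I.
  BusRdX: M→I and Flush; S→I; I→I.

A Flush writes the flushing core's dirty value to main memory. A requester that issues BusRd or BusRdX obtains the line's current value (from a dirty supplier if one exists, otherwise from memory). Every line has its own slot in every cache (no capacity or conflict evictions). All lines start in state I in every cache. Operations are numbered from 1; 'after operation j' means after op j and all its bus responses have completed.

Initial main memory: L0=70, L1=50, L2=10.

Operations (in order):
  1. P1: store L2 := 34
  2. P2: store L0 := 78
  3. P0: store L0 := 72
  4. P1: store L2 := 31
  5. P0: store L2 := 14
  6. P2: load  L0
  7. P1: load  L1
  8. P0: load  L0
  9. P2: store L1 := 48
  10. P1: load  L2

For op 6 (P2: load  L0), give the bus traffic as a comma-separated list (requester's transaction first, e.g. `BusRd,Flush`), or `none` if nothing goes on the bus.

  op1 P1: store L2 := 34 → I/M/I on L2; bus BusRdX; mem=10
  op2 P2: store L0 := 78 → I/I/M on L0; bus BusRdX; mem=70
  op3 P0: store L0 := 72 → M/I/I on L0; bus BusRdX Flush; mem=78
  op4 P1: store L2 := 31 → I/M/I on L2; bus (none); mem=10
  op5 P0: store L2 := 14 → M/I/I on L2; bus BusRdX Flush; mem=31
  op6 P2: load  L0 → S/I/S on L0; bus BusRd Flush; mem=72
  op7 P1: load  L1 → I/S/I on L1; bus BusRd; mem=50
  op8 P0: load  L0 → S/I/S on L0; bus (none); mem=72
  op9 P2: store L1 := 48 → I/I/M on L1; bus BusRdX; mem=50
  op10 P1: load  L2 → S/S/I on L2; bus BusRd Flush; mem=14

bus = BusRd,Flush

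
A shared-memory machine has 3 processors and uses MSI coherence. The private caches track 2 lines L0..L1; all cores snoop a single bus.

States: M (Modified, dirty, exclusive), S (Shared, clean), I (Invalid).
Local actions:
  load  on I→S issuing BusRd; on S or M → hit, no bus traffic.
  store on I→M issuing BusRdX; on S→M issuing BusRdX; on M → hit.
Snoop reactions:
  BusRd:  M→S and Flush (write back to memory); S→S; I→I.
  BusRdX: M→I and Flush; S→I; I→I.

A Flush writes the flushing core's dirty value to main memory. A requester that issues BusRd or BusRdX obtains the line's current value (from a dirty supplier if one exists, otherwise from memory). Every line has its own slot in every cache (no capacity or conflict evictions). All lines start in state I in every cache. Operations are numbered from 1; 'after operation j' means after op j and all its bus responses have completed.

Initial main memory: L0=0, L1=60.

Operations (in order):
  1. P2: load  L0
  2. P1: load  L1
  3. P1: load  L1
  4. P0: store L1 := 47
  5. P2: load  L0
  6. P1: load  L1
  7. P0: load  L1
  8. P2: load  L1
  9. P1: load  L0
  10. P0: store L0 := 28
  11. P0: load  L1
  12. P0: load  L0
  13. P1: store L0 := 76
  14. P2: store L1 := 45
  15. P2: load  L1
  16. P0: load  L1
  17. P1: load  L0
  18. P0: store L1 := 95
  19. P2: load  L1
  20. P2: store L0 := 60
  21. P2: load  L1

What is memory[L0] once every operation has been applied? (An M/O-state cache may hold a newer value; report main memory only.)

step 1: P2: load  L0  ⟶  IIS  (L0)  txn=BusRd  M[L0]=0
step 2: P1: load  L1  ⟶  ISI  (L1)  txn=BusRd  M[L1]=60
step 3: P1: load  L1  ⟶  ISI  (L1)  txn=∅  M[L1]=60
step 4: P0: store L1 := 47  ⟶  MII  (L1)  txn=BusRdX  M[L1]=60
step 5: P2: load  L0  ⟶  IIS  (L0)  txn=∅  M[L0]=0
step 6: P1: load  L1  ⟶  SSI  (L1)  txn=BusRd+Flush  M[L1]=47
step 7: P0: load  L1  ⟶  SSI  (L1)  txn=∅  M[L1]=47
step 8: P2: load  L1  ⟶  SSS  (L1)  txn=BusRd  M[L1]=47
step 9: P1: load  L0  ⟶  ISS  (L0)  txn=BusRd  M[L0]=0
step 10: P0: store L0 := 28  ⟶  MII  (L0)  txn=BusRdX  M[L0]=0
step 11: P0: load  L1  ⟶  SSS  (L1)  txn=∅  M[L1]=47
step 12: P0: load  L0  ⟶  MII  (L0)  txn=∅  M[L0]=0
step 13: P1: store L0 := 76  ⟶  IMI  (L0)  txn=BusRdX+Flush  M[L0]=28
step 14: P2: store L1 := 45  ⟶  IIM  (L1)  txn=BusRdX  M[L1]=47
step 15: P2: load  L1  ⟶  IIM  (L1)  txn=∅  M[L1]=47
step 16: P0: load  L1  ⟶  SIS  (L1)  txn=BusRd+Flush  M[L1]=45
step 17: P1: load  L0  ⟶  IMI  (L0)  txn=∅  M[L0]=28
step 18: P0: store L1 := 95  ⟶  MII  (L1)  txn=BusRdX  M[L1]=45
step 19: P2: load  L1  ⟶  SIS  (L1)  txn=BusRd+Flush  M[L1]=95
step 20: P2: store L0 := 60  ⟶  IIM  (L0)  txn=BusRdX+Flush  M[L0]=76
step 21: P2: load  L1  ⟶  SIS  (L1)  txn=∅  M[L1]=95

memory[L0] = 76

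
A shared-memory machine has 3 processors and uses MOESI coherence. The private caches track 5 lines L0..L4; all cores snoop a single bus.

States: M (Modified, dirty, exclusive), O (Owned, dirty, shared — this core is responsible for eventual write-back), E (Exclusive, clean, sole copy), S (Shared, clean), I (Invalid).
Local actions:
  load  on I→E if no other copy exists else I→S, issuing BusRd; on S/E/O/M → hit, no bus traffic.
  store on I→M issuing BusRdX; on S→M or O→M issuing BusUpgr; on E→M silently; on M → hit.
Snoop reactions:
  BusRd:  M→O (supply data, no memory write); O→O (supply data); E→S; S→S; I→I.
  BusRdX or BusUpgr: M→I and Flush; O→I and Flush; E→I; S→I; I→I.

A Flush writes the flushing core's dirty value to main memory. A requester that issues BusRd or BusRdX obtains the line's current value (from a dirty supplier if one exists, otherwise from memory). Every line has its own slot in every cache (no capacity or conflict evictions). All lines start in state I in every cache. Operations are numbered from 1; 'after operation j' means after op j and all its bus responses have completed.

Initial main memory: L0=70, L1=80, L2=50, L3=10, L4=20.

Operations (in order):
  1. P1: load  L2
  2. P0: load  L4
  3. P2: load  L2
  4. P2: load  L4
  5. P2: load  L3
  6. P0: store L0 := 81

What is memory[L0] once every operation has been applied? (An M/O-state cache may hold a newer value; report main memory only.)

memory[L0] = 70

[1] P1: load  L2 | P0:I, P1:E(50), P2:I | bus: BusRd
[2] P0: load  L4 | P0:E(20), P1:I, P2:I | bus: BusRd
[3] P2: load  L2 | P0:I, P1:S(50), P2:S(50) | bus: BusRd
[4] P2: load  L4 | P0:S(20), P1:I, P2:S(20) | bus: BusRd
[5] P2: load  L3 | P0:I, P1:I, P2:E(10) | bus: BusRd
[6] P0: store L0 := 81 | P0:M(81), P1:I, P2:I | bus: BusRdX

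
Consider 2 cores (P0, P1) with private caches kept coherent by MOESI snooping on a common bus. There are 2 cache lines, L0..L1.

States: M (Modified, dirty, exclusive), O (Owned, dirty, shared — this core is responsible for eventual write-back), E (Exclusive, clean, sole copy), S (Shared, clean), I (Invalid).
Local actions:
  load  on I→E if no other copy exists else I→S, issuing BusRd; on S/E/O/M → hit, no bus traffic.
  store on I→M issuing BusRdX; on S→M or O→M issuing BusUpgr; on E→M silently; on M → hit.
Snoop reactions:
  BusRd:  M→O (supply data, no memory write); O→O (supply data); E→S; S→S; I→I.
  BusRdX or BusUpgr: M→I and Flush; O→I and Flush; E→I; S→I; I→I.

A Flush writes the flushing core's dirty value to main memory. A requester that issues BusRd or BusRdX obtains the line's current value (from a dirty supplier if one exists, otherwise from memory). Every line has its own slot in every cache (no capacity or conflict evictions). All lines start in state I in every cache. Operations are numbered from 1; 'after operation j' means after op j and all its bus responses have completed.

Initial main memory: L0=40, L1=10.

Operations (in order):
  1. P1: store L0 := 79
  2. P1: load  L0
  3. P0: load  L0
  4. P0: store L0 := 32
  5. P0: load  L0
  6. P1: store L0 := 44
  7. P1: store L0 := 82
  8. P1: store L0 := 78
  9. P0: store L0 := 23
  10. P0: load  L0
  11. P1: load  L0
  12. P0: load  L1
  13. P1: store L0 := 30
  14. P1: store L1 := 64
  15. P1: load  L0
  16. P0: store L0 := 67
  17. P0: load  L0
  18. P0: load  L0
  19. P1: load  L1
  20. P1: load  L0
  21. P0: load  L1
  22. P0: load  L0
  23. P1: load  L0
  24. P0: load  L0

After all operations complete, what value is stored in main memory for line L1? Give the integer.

memory[L1] = 10

step 1: P1: store L0 := 79  ⟶  IM  (L0)  txn=BusRdX  M[L0]=40
step 2: P1: load  L0  ⟶  IM  (L0)  txn=∅  M[L0]=40
step 3: P0: load  L0  ⟶  SO  (L0)  txn=BusRd  M[L0]=40
step 4: P0: store L0 := 32  ⟶  MI  (L0)  txn=BusUpgr+Flush  M[L0]=79
step 5: P0: load  L0  ⟶  MI  (L0)  txn=∅  M[L0]=79
step 6: P1: store L0 := 44  ⟶  IM  (L0)  txn=BusRdX+Flush  M[L0]=32
step 7: P1: store L0 := 82  ⟶  IM  (L0)  txn=∅  M[L0]=32
step 8: P1: store L0 := 78  ⟶  IM  (L0)  txn=∅  M[L0]=32
step 9: P0: store L0 := 23  ⟶  MI  (L0)  txn=BusRdX+Flush  M[L0]=78
step 10: P0: load  L0  ⟶  MI  (L0)  txn=∅  M[L0]=78
step 11: P1: load  L0  ⟶  OS  (L0)  txn=BusRd  M[L0]=78
step 12: P0: load  L1  ⟶  EI  (L1)  txn=BusRd  M[L1]=10
step 13: P1: store L0 := 30  ⟶  IM  (L0)  txn=BusUpgr+Flush  M[L0]=23
step 14: P1: store L1 := 64  ⟶  IM  (L1)  txn=BusRdX  M[L1]=10
step 15: P1: load  L0  ⟶  IM  (L0)  txn=∅  M[L0]=23
step 16: P0: store L0 := 67  ⟶  MI  (L0)  txn=BusRdX+Flush  M[L0]=30
step 17: P0: load  L0  ⟶  MI  (L0)  txn=∅  M[L0]=30
step 18: P0: load  L0  ⟶  MI  (L0)  txn=∅  M[L0]=30
step 19: P1: load  L1  ⟶  IM  (L1)  txn=∅  M[L1]=10
step 20: P1: load  L0  ⟶  OS  (L0)  txn=BusRd  M[L0]=30
step 21: P0: load  L1  ⟶  SO  (L1)  txn=BusRd  M[L1]=10
step 22: P0: load  L0  ⟶  OS  (L0)  txn=∅  M[L0]=30
step 23: P1: load  L0  ⟶  OS  (L0)  txn=∅  M[L0]=30
step 24: P0: load  L0  ⟶  OS  (L0)  txn=∅  M[L0]=30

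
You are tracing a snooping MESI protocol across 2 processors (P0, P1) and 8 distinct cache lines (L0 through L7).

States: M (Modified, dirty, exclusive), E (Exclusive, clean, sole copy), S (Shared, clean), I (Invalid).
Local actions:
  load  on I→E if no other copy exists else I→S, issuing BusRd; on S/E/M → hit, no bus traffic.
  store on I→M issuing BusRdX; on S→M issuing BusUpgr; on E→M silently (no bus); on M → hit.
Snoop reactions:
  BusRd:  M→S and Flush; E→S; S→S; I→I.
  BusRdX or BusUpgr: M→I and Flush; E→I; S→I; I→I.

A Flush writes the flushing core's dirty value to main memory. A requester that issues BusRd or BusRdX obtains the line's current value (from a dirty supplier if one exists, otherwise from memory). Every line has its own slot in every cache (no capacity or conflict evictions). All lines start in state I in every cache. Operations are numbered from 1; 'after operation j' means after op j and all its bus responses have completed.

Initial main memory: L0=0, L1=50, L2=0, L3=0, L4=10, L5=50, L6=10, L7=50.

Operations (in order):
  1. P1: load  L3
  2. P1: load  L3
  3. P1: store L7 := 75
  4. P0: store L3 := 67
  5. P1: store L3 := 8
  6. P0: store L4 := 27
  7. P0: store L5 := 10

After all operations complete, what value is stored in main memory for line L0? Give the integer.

[1] P1: load  L3 | P0:I, P1:E(0) | bus: BusRd
[2] P1: load  L3 | P0:I, P1:E(0) | bus: none
[3] P1: store L7 := 75 | P0:I, P1:M(75) | bus: BusRdX
[4] P0: store L3 := 67 | P0:M(67), P1:I | bus: BusRdX
[5] P1: store L3 := 8 | P0:I, P1:M(8) | bus: BusRdX,Flush
[6] P0: store L4 := 27 | P0:M(27), P1:I | bus: BusRdX
[7] P0: store L5 := 10 | P0:M(10), P1:I | bus: BusRdX

memory[L0] = 0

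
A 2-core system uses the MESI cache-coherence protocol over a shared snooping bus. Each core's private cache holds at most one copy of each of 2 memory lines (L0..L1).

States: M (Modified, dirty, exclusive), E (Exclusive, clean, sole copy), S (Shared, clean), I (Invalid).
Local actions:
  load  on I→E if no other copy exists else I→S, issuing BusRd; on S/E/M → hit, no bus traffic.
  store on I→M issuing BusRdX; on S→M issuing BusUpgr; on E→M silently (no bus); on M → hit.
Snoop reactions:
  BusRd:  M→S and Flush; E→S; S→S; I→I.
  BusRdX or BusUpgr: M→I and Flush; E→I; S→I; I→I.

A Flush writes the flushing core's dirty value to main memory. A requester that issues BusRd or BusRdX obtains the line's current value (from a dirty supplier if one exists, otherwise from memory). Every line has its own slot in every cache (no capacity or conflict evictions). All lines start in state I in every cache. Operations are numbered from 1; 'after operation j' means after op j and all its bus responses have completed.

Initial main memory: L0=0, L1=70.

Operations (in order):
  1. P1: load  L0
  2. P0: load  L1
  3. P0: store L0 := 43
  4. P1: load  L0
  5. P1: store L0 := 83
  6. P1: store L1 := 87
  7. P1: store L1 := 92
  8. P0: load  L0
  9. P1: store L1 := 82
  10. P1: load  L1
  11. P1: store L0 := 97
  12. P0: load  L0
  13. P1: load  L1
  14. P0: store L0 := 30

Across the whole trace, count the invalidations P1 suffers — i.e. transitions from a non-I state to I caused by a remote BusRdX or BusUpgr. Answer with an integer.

1. P1: load  L0  bus=[BusRd]  L0: P0=I P1=E  mem[L0]=0
2. P0: load  L1  bus=[BusRd]  L1: P0=E P1=I  mem[L1]=70
3. P0: store L0 := 43  bus=[BusRdX]  L0: P0=M P1=I  mem[L0]=0
4. P1: load  L0  bus=[BusRd,Flush]  L0: P0=S P1=S  mem[L0]=43
5. P1: store L0 := 83  bus=[BusUpgr]  L0: P0=I P1=M  mem[L0]=43
6. P1: store L1 := 87  bus=[BusRdX]  L1: P0=I P1=M  mem[L1]=70
7. P1: store L1 := 92  bus=[-]  L1: P0=I P1=M  mem[L1]=70
8. P0: load  L0  bus=[BusRd,Flush]  L0: P0=S P1=S  mem[L0]=83
9. P1: store L1 := 82  bus=[-]  L1: P0=I P1=M  mem[L1]=70
10. P1: load  L1  bus=[-]  L1: P0=I P1=M  mem[L1]=70
11. P1: store L0 := 97  bus=[BusUpgr]  L0: P0=I P1=M  mem[L0]=83
12. P0: load  L0  bus=[BusRd,Flush]  L0: P0=S P1=S  mem[L0]=97
13. P1: load  L1  bus=[-]  L1: P0=I P1=M  mem[L1]=70
14. P0: store L0 := 30  bus=[BusUpgr]  L0: P0=M P1=I  mem[L0]=97

invalidations = 2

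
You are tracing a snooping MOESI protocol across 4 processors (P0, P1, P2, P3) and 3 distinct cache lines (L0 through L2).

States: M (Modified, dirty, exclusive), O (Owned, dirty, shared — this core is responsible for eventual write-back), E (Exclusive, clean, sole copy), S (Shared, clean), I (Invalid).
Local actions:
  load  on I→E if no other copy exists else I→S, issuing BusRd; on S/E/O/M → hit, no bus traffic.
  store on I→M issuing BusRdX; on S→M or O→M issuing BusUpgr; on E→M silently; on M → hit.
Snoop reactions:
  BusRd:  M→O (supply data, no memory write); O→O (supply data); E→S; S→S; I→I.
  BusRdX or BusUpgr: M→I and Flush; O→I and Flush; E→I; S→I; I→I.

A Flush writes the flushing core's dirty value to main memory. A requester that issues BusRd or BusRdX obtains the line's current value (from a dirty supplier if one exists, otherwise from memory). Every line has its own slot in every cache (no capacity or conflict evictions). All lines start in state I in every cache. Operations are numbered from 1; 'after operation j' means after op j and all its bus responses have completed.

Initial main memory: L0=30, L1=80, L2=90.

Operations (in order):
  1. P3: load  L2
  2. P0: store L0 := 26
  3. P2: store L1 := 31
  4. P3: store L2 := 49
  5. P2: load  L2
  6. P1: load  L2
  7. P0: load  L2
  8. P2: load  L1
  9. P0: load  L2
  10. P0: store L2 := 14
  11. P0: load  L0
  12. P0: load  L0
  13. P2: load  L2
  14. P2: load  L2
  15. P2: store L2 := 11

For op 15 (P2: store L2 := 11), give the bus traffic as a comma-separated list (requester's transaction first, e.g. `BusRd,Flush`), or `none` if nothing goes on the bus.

bus = BusUpgr,Flush

  op1 P3: load  L2 → I/I/I/E on L2; bus BusRd; mem=90
  op2 P0: store L0 := 26 → M/I/I/I on L0; bus BusRdX; mem=30
  op3 P2: store L1 := 31 → I/I/M/I on L1; bus BusRdX; mem=80
  op4 P3: store L2 := 49 → I/I/I/M on L2; bus (none); mem=90
  op5 P2: load  L2 → I/I/S/O on L2; bus BusRd; mem=90
  op6 P1: load  L2 → I/S/S/O on L2; bus BusRd; mem=90
  op7 P0: load  L2 → S/S/S/O on L2; bus BusRd; mem=90
  op8 P2: load  L1 → I/I/M/I on L1; bus (none); mem=80
  op9 P0: load  L2 → S/S/S/O on L2; bus (none); mem=90
  op10 P0: store L2 := 14 → M/I/I/I on L2; bus BusUpgr Flush; mem=49
  op11 P0: load  L0 → M/I/I/I on L0; bus (none); mem=30
  op12 P0: load  L0 → M/I/I/I on L0; bus (none); mem=30
  op13 P2: load  L2 → O/I/S/I on L2; bus BusRd; mem=49
  op14 P2: load  L2 → O/I/S/I on L2; bus (none); mem=49
  op15 P2: store L2 := 11 → I/I/M/I on L2; bus BusUpgr Flush; mem=14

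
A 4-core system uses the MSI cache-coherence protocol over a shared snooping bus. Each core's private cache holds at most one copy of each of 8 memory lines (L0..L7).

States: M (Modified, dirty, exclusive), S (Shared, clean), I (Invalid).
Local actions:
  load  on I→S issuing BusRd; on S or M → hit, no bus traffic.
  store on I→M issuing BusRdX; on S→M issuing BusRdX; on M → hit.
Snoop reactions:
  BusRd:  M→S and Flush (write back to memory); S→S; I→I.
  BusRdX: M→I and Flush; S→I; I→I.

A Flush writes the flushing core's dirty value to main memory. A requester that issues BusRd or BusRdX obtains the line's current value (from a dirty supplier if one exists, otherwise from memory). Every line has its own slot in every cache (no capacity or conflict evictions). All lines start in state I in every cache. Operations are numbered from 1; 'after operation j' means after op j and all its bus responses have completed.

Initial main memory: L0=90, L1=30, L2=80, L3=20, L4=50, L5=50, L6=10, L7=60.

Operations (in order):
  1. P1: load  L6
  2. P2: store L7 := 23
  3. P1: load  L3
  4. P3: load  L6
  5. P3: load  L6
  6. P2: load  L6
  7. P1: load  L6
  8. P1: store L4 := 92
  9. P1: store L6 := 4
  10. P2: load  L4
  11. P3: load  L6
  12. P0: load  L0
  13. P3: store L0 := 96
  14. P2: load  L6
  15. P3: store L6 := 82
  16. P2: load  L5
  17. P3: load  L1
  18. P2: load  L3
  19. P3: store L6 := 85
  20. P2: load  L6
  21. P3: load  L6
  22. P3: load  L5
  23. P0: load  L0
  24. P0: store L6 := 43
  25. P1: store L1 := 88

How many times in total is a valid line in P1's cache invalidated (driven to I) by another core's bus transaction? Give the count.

1. P1: load  L6  bus=[BusRd]  L6: P0=I P1=S P2=I P3=I  mem[L6]=10
2. P2: store L7 := 23  bus=[BusRdX]  L7: P0=I P1=I P2=M P3=I  mem[L7]=60
3. P1: load  L3  bus=[BusRd]  L3: P0=I P1=S P2=I P3=I  mem[L3]=20
4. P3: load  L6  bus=[BusRd]  L6: P0=I P1=S P2=I P3=S  mem[L6]=10
5. P3: load  L6  bus=[-]  L6: P0=I P1=S P2=I P3=S  mem[L6]=10
6. P2: load  L6  bus=[BusRd]  L6: P0=I P1=S P2=S P3=S  mem[L6]=10
7. P1: load  L6  bus=[-]  L6: P0=I P1=S P2=S P3=S  mem[L6]=10
8. P1: store L4 := 92  bus=[BusRdX]  L4: P0=I P1=M P2=I P3=I  mem[L4]=50
9. P1: store L6 := 4  bus=[BusRdX]  L6: P0=I P1=M P2=I P3=I  mem[L6]=10
10. P2: load  L4  bus=[BusRd,Flush]  L4: P0=I P1=S P2=S P3=I  mem[L4]=92
11. P3: load  L6  bus=[BusRd,Flush]  L6: P0=I P1=S P2=I P3=S  mem[L6]=4
12. P0: load  L0  bus=[BusRd]  L0: P0=S P1=I P2=I P3=I  mem[L0]=90
13. P3: store L0 := 96  bus=[BusRdX]  L0: P0=I P1=I P2=I P3=M  mem[L0]=90
14. P2: load  L6  bus=[BusRd]  L6: P0=I P1=S P2=S P3=S  mem[L6]=4
15. P3: store L6 := 82  bus=[BusRdX]  L6: P0=I P1=I P2=I P3=M  mem[L6]=4
16. P2: load  L5  bus=[BusRd]  L5: P0=I P1=I P2=S P3=I  mem[L5]=50
17. P3: load  L1  bus=[BusRd]  L1: P0=I P1=I P2=I P3=S  mem[L1]=30
18. P2: load  L3  bus=[BusRd]  L3: P0=I P1=S P2=S P3=I  mem[L3]=20
19. P3: store L6 := 85  bus=[-]  L6: P0=I P1=I P2=I P3=M  mem[L6]=4
20. P2: load  L6  bus=[BusRd,Flush]  L6: P0=I P1=I P2=S P3=S  mem[L6]=85
21. P3: load  L6  bus=[-]  L6: P0=I P1=I P2=S P3=S  mem[L6]=85
22. P3: load  L5  bus=[BusRd]  L5: P0=I P1=I P2=S P3=S  mem[L5]=50
23. P0: load  L0  bus=[BusRd,Flush]  L0: P0=S P1=I P2=I P3=S  mem[L0]=96
24. P0: store L6 := 43  bus=[BusRdX]  L6: P0=M P1=I P2=I P3=I  mem[L6]=85
25. P1: store L1 := 88  bus=[BusRdX]  L1: P0=I P1=M P2=I P3=I  mem[L1]=30

invalidations = 1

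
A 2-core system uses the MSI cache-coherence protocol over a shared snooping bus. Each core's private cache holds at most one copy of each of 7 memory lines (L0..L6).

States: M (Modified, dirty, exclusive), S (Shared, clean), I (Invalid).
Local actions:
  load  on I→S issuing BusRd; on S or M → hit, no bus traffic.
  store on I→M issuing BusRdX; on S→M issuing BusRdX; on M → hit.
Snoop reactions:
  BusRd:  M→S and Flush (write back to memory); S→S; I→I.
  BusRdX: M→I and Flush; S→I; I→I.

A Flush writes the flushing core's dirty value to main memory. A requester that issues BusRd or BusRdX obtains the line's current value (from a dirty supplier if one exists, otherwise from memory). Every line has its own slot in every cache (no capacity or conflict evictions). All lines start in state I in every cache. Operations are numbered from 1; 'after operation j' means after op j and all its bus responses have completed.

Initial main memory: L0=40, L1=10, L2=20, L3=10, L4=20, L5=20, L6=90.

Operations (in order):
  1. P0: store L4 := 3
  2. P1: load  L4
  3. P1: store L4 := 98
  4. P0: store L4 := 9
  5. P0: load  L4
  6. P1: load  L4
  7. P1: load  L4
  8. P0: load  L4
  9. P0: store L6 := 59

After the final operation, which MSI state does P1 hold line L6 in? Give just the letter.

  op1 P0: store L4 := 3 → M/I on L4; bus BusRdX; mem=20
  op2 P1: load  L4 → S/S on L4; bus BusRd Flush; mem=3
  op3 P1: store L4 := 98 → I/M on L4; bus BusRdX; mem=3
  op4 P0: store L4 := 9 → M/I on L4; bus BusRdX Flush; mem=98
  op5 P0: load  L4 → M/I on L4; bus (none); mem=98
  op6 P1: load  L4 → S/S on L4; bus BusRd Flush; mem=9
  op7 P1: load  L4 → S/S on L4; bus (none); mem=9
  op8 P0: load  L4 → S/S on L4; bus (none); mem=9
  op9 P0: store L6 := 59 → M/I on L6; bus BusRdX; mem=90

state = I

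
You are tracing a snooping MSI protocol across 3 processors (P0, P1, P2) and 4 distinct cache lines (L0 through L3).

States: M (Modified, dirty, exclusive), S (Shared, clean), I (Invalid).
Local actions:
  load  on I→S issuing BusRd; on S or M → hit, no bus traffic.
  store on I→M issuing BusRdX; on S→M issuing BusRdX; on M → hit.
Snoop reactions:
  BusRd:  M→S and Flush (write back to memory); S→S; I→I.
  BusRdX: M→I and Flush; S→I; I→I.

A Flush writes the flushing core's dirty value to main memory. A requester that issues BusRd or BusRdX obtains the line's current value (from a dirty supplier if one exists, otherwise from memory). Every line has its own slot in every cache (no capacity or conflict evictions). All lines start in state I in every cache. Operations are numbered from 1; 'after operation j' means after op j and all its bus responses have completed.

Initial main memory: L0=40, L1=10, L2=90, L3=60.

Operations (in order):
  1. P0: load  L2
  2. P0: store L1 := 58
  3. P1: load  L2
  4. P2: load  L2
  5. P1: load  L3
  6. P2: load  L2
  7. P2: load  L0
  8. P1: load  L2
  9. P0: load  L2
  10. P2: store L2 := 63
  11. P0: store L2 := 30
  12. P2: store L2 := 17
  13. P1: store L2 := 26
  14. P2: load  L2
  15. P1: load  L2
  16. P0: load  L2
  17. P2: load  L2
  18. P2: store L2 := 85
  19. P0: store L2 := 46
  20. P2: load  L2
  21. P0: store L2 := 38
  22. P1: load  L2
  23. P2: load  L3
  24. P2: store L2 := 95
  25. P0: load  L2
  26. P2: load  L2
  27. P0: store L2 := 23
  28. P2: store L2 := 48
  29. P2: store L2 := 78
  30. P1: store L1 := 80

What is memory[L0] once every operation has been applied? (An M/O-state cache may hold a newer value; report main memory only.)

step 1: P0: load  L2  ⟶  SII  (L2)  txn=BusRd  M[L2]=90
step 2: P0: store L1 := 58  ⟶  MII  (L1)  txn=BusRdX  M[L1]=10
step 3: P1: load  L2  ⟶  SSI  (L2)  txn=BusRd  M[L2]=90
step 4: P2: load  L2  ⟶  SSS  (L2)  txn=BusRd  M[L2]=90
step 5: P1: load  L3  ⟶  ISI  (L3)  txn=BusRd  M[L3]=60
step 6: P2: load  L2  ⟶  SSS  (L2)  txn=∅  M[L2]=90
step 7: P2: load  L0  ⟶  IIS  (L0)  txn=BusRd  M[L0]=40
step 8: P1: load  L2  ⟶  SSS  (L2)  txn=∅  M[L2]=90
step 9: P0: load  L2  ⟶  SSS  (L2)  txn=∅  M[L2]=90
step 10: P2: store L2 := 63  ⟶  IIM  (L2)  txn=BusRdX  M[L2]=90
step 11: P0: store L2 := 30  ⟶  MII  (L2)  txn=BusRdX+Flush  M[L2]=63
step 12: P2: store L2 := 17  ⟶  IIM  (L2)  txn=BusRdX+Flush  M[L2]=30
step 13: P1: store L2 := 26  ⟶  IMI  (L2)  txn=BusRdX+Flush  M[L2]=17
step 14: P2: load  L2  ⟶  ISS  (L2)  txn=BusRd+Flush  M[L2]=26
step 15: P1: load  L2  ⟶  ISS  (L2)  txn=∅  M[L2]=26
step 16: P0: load  L2  ⟶  SSS  (L2)  txn=BusRd  M[L2]=26
step 17: P2: load  L2  ⟶  SSS  (L2)  txn=∅  M[L2]=26
step 18: P2: store L2 := 85  ⟶  IIM  (L2)  txn=BusRdX  M[L2]=26
step 19: P0: store L2 := 46  ⟶  MII  (L2)  txn=BusRdX+Flush  M[L2]=85
step 20: P2: load  L2  ⟶  SIS  (L2)  txn=BusRd+Flush  M[L2]=46
step 21: P0: store L2 := 38  ⟶  MII  (L2)  txn=BusRdX  M[L2]=46
step 22: P1: load  L2  ⟶  SSI  (L2)  txn=BusRd+Flush  M[L2]=38
step 23: P2: load  L3  ⟶  ISS  (L3)  txn=BusRd  M[L3]=60
step 24: P2: store L2 := 95  ⟶  IIM  (L2)  txn=BusRdX  M[L2]=38
step 25: P0: load  L2  ⟶  SIS  (L2)  txn=BusRd+Flush  M[L2]=95
step 26: P2: load  L2  ⟶  SIS  (L2)  txn=∅  M[L2]=95
step 27: P0: store L2 := 23  ⟶  MII  (L2)  txn=BusRdX  M[L2]=95
step 28: P2: store L2 := 48  ⟶  IIM  (L2)  txn=BusRdX+Flush  M[L2]=23
step 29: P2: store L2 := 78  ⟶  IIM  (L2)  txn=∅  M[L2]=23
step 30: P1: store L1 := 80  ⟶  IMI  (L1)  txn=BusRdX+Flush  M[L1]=58

memory[L0] = 40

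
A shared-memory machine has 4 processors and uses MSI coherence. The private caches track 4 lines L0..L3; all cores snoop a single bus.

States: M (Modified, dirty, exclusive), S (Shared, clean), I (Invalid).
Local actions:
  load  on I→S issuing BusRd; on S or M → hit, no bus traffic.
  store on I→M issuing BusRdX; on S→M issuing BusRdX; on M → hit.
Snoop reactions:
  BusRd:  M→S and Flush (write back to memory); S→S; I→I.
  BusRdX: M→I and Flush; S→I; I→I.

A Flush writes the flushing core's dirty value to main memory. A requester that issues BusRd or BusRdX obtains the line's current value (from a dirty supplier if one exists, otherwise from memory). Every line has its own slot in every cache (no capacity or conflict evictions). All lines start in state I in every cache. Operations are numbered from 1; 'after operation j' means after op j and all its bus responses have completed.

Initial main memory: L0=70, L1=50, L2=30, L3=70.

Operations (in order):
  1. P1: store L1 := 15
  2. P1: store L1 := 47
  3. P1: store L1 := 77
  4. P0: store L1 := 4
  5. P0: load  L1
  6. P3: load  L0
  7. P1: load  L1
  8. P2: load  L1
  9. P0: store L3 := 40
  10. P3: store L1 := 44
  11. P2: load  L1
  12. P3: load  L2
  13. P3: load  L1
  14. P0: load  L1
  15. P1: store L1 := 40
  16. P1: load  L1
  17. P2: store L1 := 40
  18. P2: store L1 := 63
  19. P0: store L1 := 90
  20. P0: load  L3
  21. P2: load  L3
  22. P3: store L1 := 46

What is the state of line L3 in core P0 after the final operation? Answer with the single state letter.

state = S

1. P1: store L1 := 15  bus=[BusRdX]  L1: P0=I P1=M P2=I P3=I  mem[L1]=50
2. P1: store L1 := 47  bus=[-]  L1: P0=I P1=M P2=I P3=I  mem[L1]=50
3. P1: store L1 := 77  bus=[-]  L1: P0=I P1=M P2=I P3=I  mem[L1]=50
4. P0: store L1 := 4  bus=[BusRdX,Flush]  L1: P0=M P1=I P2=I P3=I  mem[L1]=77
5. P0: load  L1  bus=[-]  L1: P0=M P1=I P2=I P3=I  mem[L1]=77
6. P3: load  L0  bus=[BusRd]  L0: P0=I P1=I P2=I P3=S  mem[L0]=70
7. P1: load  L1  bus=[BusRd,Flush]  L1: P0=S P1=S P2=I P3=I  mem[L1]=4
8. P2: load  L1  bus=[BusRd]  L1: P0=S P1=S P2=S P3=I  mem[L1]=4
9. P0: store L3 := 40  bus=[BusRdX]  L3: P0=M P1=I P2=I P3=I  mem[L3]=70
10. P3: store L1 := 44  bus=[BusRdX]  L1: P0=I P1=I P2=I P3=M  mem[L1]=4
11. P2: load  L1  bus=[BusRd,Flush]  L1: P0=I P1=I P2=S P3=S  mem[L1]=44
12. P3: load  L2  bus=[BusRd]  L2: P0=I P1=I P2=I P3=S  mem[L2]=30
13. P3: load  L1  bus=[-]  L1: P0=I P1=I P2=S P3=S  mem[L1]=44
14. P0: load  L1  bus=[BusRd]  L1: P0=S P1=I P2=S P3=S  mem[L1]=44
15. P1: store L1 := 40  bus=[BusRdX]  L1: P0=I P1=M P2=I P3=I  mem[L1]=44
16. P1: load  L1  bus=[-]  L1: P0=I P1=M P2=I P3=I  mem[L1]=44
17. P2: store L1 := 40  bus=[BusRdX,Flush]  L1: P0=I P1=I P2=M P3=I  mem[L1]=40
18. P2: store L1 := 63  bus=[-]  L1: P0=I P1=I P2=M P3=I  mem[L1]=40
19. P0: store L1 := 90  bus=[BusRdX,Flush]  L1: P0=M P1=I P2=I P3=I  mem[L1]=63
20. P0: load  L3  bus=[-]  L3: P0=M P1=I P2=I P3=I  mem[L3]=70
21. P2: load  L3  bus=[BusRd,Flush]  L3: P0=S P1=I P2=S P3=I  mem[L3]=40
22. P3: store L1 := 46  bus=[BusRdX,Flush]  L1: P0=I P1=I P2=I P3=M  mem[L1]=90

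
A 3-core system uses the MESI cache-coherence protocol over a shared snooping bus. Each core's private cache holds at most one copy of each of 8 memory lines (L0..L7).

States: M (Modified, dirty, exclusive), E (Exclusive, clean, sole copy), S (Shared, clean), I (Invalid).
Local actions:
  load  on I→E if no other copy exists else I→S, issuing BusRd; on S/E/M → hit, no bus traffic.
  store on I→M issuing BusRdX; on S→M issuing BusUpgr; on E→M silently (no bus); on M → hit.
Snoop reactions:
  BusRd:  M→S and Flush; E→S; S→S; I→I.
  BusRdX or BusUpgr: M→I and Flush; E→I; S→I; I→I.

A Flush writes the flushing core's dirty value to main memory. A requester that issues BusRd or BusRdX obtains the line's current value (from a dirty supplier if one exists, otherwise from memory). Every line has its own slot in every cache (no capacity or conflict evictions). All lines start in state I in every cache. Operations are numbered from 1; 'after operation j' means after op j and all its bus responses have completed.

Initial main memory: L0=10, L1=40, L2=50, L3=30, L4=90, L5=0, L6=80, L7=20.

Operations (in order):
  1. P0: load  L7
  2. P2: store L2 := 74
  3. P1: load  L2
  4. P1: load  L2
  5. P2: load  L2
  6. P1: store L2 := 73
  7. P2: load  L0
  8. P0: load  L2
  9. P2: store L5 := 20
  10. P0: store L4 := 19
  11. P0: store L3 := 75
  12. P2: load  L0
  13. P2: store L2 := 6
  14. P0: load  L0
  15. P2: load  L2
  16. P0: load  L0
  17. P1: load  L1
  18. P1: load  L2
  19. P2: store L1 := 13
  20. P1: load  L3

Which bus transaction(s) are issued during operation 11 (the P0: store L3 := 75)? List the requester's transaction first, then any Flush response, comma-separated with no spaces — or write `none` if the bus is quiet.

[1] P0: load  L7 | P0:E(20), P1:I, P2:I | bus: BusRd
[2] P2: store L2 := 74 | P0:I, P1:I, P2:M(74) | bus: BusRdX
[3] P1: load  L2 | P0:I, P1:S(74), P2:S(74) | bus: BusRd,Flush
[4] P1: load  L2 | P0:I, P1:S(74), P2:S(74) | bus: none
[5] P2: load  L2 | P0:I, P1:S(74), P2:S(74) | bus: none
[6] P1: store L2 := 73 | P0:I, P1:M(73), P2:I | bus: BusUpgr
[7] P2: load  L0 | P0:I, P1:I, P2:E(10) | bus: BusRd
[8] P0: load  L2 | P0:S(73), P1:S(73), P2:I | bus: BusRd,Flush
[9] P2: store L5 := 20 | P0:I, P1:I, P2:M(20) | bus: BusRdX
[10] P0: store L4 := 19 | P0:M(19), P1:I, P2:I | bus: BusRdX
[11] P0: store L3 := 75 | P0:M(75), P1:I, P2:I | bus: BusRdX
[12] P2: load  L0 | P0:I, P1:I, P2:E(10) | bus: none
[13] P2: store L2 := 6 | P0:I, P1:I, P2:M(6) | bus: BusRdX
[14] P0: load  L0 | P0:S(10), P1:I, P2:S(10) | bus: BusRd
[15] P2: load  L2 | P0:I, P1:I, P2:M(6) | bus: none
[16] P0: load  L0 | P0:S(10), P1:I, P2:S(10) | bus: none
[17] P1: load  L1 | P0:I, P1:E(40), P2:I | bus: BusRd
[18] P1: load  L2 | P0:I, P1:S(6), P2:S(6) | bus: BusRd,Flush
[19] P2: store L1 := 13 | P0:I, P1:I, P2:M(13) | bus: BusRdX
[20] P1: load  L3 | P0:S(75), P1:S(75), P2:I | bus: BusRd,Flush

bus = BusRdX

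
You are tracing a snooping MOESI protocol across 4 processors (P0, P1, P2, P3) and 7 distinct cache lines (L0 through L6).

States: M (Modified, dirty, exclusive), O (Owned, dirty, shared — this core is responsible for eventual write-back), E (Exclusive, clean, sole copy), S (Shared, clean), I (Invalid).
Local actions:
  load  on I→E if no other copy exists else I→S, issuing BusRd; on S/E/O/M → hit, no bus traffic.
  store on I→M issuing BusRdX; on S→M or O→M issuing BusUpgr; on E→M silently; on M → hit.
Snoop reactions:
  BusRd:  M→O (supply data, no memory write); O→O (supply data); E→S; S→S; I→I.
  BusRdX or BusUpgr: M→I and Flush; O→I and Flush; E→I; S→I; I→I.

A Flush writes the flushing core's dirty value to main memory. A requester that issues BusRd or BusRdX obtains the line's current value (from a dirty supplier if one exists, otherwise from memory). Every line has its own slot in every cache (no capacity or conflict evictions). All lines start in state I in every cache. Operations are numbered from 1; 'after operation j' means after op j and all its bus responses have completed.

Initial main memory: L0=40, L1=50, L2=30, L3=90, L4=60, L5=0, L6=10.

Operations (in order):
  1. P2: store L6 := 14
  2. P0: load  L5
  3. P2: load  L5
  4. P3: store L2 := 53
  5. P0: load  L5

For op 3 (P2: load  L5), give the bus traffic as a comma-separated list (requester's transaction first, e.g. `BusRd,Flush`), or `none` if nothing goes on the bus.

1. P2: store L6 := 14  bus=[BusRdX]  L6: P0=I P1=I P2=M P3=I  mem[L6]=10
2. P0: load  L5  bus=[BusRd]  L5: P0=E P1=I P2=I P3=I  mem[L5]=0
3. P2: load  L5  bus=[BusRd]  L5: P0=S P1=I P2=S P3=I  mem[L5]=0
4. P3: store L2 := 53  bus=[BusRdX]  L2: P0=I P1=I P2=I P3=M  mem[L2]=30
5. P0: load  L5  bus=[-]  L5: P0=S P1=I P2=S P3=I  mem[L5]=0

bus = BusRd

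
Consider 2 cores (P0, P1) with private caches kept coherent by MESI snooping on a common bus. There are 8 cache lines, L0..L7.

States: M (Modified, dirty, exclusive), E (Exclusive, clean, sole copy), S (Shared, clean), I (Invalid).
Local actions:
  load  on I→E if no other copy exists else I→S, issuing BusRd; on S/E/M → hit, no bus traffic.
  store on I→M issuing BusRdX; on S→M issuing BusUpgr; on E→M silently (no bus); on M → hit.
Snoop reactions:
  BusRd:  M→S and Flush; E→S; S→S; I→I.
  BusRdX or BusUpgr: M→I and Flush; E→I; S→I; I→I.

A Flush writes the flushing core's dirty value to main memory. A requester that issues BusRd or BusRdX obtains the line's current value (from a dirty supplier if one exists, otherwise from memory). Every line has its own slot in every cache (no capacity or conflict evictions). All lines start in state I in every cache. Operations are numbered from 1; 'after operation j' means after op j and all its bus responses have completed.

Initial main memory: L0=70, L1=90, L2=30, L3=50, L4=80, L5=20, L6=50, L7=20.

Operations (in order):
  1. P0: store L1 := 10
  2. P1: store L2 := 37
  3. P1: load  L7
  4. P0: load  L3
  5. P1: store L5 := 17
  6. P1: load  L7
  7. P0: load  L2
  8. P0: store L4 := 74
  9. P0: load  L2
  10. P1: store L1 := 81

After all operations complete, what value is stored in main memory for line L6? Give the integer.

1. P0: store L1 := 10  bus=[BusRdX]  L1: P0=M P1=I  mem[L1]=90
2. P1: store L2 := 37  bus=[BusRdX]  L2: P0=I P1=M  mem[L2]=30
3. P1: load  L7  bus=[BusRd]  L7: P0=I P1=E  mem[L7]=20
4. P0: load  L3  bus=[BusRd]  L3: P0=E P1=I  mem[L3]=50
5. P1: store L5 := 17  bus=[BusRdX]  L5: P0=I P1=M  mem[L5]=20
6. P1: load  L7  bus=[-]  L7: P0=I P1=E  mem[L7]=20
7. P0: load  L2  bus=[BusRd,Flush]  L2: P0=S P1=S  mem[L2]=37
8. P0: store L4 := 74  bus=[BusRdX]  L4: P0=M P1=I  mem[L4]=80
9. P0: load  L2  bus=[-]  L2: P0=S P1=S  mem[L2]=37
10. P1: store L1 := 81  bus=[BusRdX,Flush]  L1: P0=I P1=M  mem[L1]=10

memory[L6] = 50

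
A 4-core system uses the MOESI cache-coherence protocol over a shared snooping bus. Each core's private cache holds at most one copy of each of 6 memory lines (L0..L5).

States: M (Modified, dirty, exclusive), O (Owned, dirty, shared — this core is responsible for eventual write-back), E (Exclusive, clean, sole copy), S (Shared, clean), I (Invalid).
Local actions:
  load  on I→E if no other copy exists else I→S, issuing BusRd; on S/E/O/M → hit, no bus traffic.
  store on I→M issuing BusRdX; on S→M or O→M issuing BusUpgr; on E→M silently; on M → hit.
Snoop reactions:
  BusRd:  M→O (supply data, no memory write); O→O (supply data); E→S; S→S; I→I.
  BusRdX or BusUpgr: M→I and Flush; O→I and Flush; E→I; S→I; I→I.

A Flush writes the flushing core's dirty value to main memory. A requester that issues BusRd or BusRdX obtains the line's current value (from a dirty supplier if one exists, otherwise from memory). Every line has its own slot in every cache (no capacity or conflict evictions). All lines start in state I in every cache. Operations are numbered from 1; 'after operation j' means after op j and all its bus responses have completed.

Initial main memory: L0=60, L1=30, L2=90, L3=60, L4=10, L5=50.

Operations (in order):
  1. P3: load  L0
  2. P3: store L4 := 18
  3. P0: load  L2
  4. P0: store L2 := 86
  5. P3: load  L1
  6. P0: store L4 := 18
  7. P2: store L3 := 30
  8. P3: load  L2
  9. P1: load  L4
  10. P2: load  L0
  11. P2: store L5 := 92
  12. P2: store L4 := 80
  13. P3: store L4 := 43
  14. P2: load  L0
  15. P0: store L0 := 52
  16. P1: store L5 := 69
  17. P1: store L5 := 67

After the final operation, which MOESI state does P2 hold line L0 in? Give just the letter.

  op1 P3: load  L0 → I/I/I/E on L0; bus BusRd; mem=60
  op2 P3: store L4 := 18 → I/I/I/M on L4; bus BusRdX; mem=10
  op3 P0: load  L2 → E/I/I/I on L2; bus BusRd; mem=90
  op4 P0: store L2 := 86 → M/I/I/I on L2; bus (none); mem=90
  op5 P3: load  L1 → I/I/I/E on L1; bus BusRd; mem=30
  op6 P0: store L4 := 18 → M/I/I/I on L4; bus BusRdX Flush; mem=18
  op7 P2: store L3 := 30 → I/I/M/I on L3; bus BusRdX; mem=60
  op8 P3: load  L2 → O/I/I/S on L2; bus BusRd; mem=90
  op9 P1: load  L4 → O/S/I/I on L4; bus BusRd; mem=18
  op10 P2: load  L0 → I/I/S/S on L0; bus BusRd; mem=60
  op11 P2: store L5 := 92 → I/I/M/I on L5; bus BusRdX; mem=50
  op12 P2: store L4 := 80 → I/I/M/I on L4; bus BusRdX Flush; mem=18
  op13 P3: store L4 := 43 → I/I/I/M on L4; bus BusRdX Flush; mem=80
  op14 P2: load  L0 → I/I/S/S on L0; bus (none); mem=60
  op15 P0: store L0 := 52 → M/I/I/I on L0; bus BusRdX; mem=60
  op16 P1: store L5 := 69 → I/M/I/I on L5; bus BusRdX Flush; mem=92
  op17 P1: store L5 := 67 → I/M/I/I on L5; bus (none); mem=92

state = I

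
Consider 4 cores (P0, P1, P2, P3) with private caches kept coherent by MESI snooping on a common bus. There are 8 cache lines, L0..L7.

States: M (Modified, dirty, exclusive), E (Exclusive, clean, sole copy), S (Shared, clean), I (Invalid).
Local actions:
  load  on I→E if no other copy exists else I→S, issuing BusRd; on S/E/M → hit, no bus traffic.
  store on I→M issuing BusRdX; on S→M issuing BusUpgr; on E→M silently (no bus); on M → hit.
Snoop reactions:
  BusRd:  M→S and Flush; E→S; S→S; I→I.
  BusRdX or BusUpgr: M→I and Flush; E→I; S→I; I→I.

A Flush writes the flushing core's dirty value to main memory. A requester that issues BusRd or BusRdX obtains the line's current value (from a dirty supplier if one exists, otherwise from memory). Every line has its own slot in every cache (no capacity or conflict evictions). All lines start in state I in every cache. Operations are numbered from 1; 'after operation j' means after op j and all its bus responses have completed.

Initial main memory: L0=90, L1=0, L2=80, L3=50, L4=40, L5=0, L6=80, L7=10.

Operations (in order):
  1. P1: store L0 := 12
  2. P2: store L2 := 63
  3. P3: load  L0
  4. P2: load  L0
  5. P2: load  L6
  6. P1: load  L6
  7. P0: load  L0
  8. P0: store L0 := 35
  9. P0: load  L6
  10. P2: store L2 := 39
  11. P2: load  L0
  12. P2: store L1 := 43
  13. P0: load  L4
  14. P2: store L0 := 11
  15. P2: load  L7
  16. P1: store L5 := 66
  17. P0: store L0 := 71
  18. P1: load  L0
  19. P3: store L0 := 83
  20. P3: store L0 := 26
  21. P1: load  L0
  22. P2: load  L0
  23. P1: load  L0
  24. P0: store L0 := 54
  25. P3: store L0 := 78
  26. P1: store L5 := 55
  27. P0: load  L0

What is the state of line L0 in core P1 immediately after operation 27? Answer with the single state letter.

state = I

[1] P1: store L0 := 12 | P0:I, P1:M(12), P2:I, P3:I | bus: BusRdX
[2] P2: store L2 := 63 | P0:I, P1:I, P2:M(63), P3:I | bus: BusRdX
[3] P3: load  L0 | P0:I, P1:S(12), P2:I, P3:S(12) | bus: BusRd,Flush
[4] P2: load  L0 | P0:I, P1:S(12), P2:S(12), P3:S(12) | bus: BusRd
[5] P2: load  L6 | P0:I, P1:I, P2:E(80), P3:I | bus: BusRd
[6] P1: load  L6 | P0:I, P1:S(80), P2:S(80), P3:I | bus: BusRd
[7] P0: load  L0 | P0:S(12), P1:S(12), P2:S(12), P3:S(12) | bus: BusRd
[8] P0: store L0 := 35 | P0:M(35), P1:I, P2:I, P3:I | bus: BusUpgr
[9] P0: load  L6 | P0:S(80), P1:S(80), P2:S(80), P3:I | bus: BusRd
[10] P2: store L2 := 39 | P0:I, P1:I, P2:M(39), P3:I | bus: none
[11] P2: load  L0 | P0:S(35), P1:I, P2:S(35), P3:I | bus: BusRd,Flush
[12] P2: store L1 := 43 | P0:I, P1:I, P2:M(43), P3:I | bus: BusRdX
[13] P0: load  L4 | P0:E(40), P1:I, P2:I, P3:I | bus: BusRd
[14] P2: store L0 := 11 | P0:I, P1:I, P2:M(11), P3:I | bus: BusUpgr
[15] P2: load  L7 | P0:I, P1:I, P2:E(10), P3:I | bus: BusRd
[16] P1: store L5 := 66 | P0:I, P1:M(66), P2:I, P3:I | bus: BusRdX
[17] P0: store L0 := 71 | P0:M(71), P1:I, P2:I, P3:I | bus: BusRdX,Flush
[18] P1: load  L0 | P0:S(71), P1:S(71), P2:I, P3:I | bus: BusRd,Flush
[19] P3: store L0 := 83 | P0:I, P1:I, P2:I, P3:M(83) | bus: BusRdX
[20] P3: store L0 := 26 | P0:I, P1:I, P2:I, P3:M(26) | bus: none
[21] P1: load  L0 | P0:I, P1:S(26), P2:I, P3:S(26) | bus: BusRd,Flush
[22] P2: load  L0 | P0:I, P1:S(26), P2:S(26), P3:S(26) | bus: BusRd
[23] P1: load  L0 | P0:I, P1:S(26), P2:S(26), P3:S(26) | bus: none
[24] P0: store L0 := 54 | P0:M(54), P1:I, P2:I, P3:I | bus: BusRdX
[25] P3: store L0 := 78 | P0:I, P1:I, P2:I, P3:M(78) | bus: BusRdX,Flush
[26] P1: store L5 := 55 | P0:I, P1:M(55), P2:I, P3:I | bus: none
[27] P0: load  L0 | P0:S(78), P1:I, P2:I, P3:S(78) | bus: BusRd,Flush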